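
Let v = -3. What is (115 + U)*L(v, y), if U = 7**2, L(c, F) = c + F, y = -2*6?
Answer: -2460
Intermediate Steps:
y = -12
L(c, F) = F + c
U = 49
(115 + U)*L(v, y) = (115 + 49)*(-12 - 3) = 164*(-15) = -2460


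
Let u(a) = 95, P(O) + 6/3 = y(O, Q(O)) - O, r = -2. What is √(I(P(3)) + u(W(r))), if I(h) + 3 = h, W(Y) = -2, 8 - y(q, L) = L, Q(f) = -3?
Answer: 7*√2 ≈ 9.8995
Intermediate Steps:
y(q, L) = 8 - L
P(O) = 9 - O (P(O) = -2 + ((8 - 1*(-3)) - O) = -2 + ((8 + 3) - O) = -2 + (11 - O) = 9 - O)
I(h) = -3 + h
√(I(P(3)) + u(W(r))) = √((-3 + (9 - 1*3)) + 95) = √((-3 + (9 - 3)) + 95) = √((-3 + 6) + 95) = √(3 + 95) = √98 = 7*√2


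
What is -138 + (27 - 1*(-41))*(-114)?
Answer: -7890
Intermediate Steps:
-138 + (27 - 1*(-41))*(-114) = -138 + (27 + 41)*(-114) = -138 + 68*(-114) = -138 - 7752 = -7890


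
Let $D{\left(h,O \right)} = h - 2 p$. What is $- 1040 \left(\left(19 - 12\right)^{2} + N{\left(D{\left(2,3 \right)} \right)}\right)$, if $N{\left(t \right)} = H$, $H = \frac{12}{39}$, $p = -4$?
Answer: $-51280$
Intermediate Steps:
$H = \frac{4}{13}$ ($H = 12 \cdot \frac{1}{39} = \frac{4}{13} \approx 0.30769$)
$D{\left(h,O \right)} = 8 + h$ ($D{\left(h,O \right)} = h - -8 = h + 8 = 8 + h$)
$N{\left(t \right)} = \frac{4}{13}$
$- 1040 \left(\left(19 - 12\right)^{2} + N{\left(D{\left(2,3 \right)} \right)}\right) = - 1040 \left(\left(19 - 12\right)^{2} + \frac{4}{13}\right) = - 1040 \left(7^{2} + \frac{4}{13}\right) = - 1040 \left(49 + \frac{4}{13}\right) = \left(-1040\right) \frac{641}{13} = -51280$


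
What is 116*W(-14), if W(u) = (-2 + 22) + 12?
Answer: 3712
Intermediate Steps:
W(u) = 32 (W(u) = 20 + 12 = 32)
116*W(-14) = 116*32 = 3712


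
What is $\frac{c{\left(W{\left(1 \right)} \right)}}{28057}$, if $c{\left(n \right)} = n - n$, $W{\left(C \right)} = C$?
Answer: $0$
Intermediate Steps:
$c{\left(n \right)} = 0$
$\frac{c{\left(W{\left(1 \right)} \right)}}{28057} = \frac{0}{28057} = 0 \cdot \frac{1}{28057} = 0$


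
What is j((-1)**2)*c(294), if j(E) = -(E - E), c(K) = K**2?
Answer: 0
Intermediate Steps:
j(E) = 0 (j(E) = -1*0 = 0)
j((-1)**2)*c(294) = 0*294**2 = 0*86436 = 0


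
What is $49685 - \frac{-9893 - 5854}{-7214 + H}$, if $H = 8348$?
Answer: $\frac{18786179}{378} \approx 49699.0$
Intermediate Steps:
$49685 - \frac{-9893 - 5854}{-7214 + H} = 49685 - \frac{-9893 - 5854}{-7214 + 8348} = 49685 - - \frac{15747}{1134} = 49685 - \left(-15747\right) \frac{1}{1134} = 49685 - - \frac{5249}{378} = 49685 + \frac{5249}{378} = \frac{18786179}{378}$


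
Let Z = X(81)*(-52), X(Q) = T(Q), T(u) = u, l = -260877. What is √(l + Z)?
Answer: I*√265089 ≈ 514.87*I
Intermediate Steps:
X(Q) = Q
Z = -4212 (Z = 81*(-52) = -4212)
√(l + Z) = √(-260877 - 4212) = √(-265089) = I*√265089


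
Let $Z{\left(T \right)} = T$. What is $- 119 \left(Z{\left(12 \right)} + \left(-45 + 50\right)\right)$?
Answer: $-2023$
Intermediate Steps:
$- 119 \left(Z{\left(12 \right)} + \left(-45 + 50\right)\right) = - 119 \left(12 + \left(-45 + 50\right)\right) = - 119 \left(12 + 5\right) = \left(-119\right) 17 = -2023$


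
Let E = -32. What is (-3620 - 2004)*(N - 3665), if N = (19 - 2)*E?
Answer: 23671416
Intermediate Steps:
N = -544 (N = (19 - 2)*(-32) = 17*(-32) = -544)
(-3620 - 2004)*(N - 3665) = (-3620 - 2004)*(-544 - 3665) = -5624*(-4209) = 23671416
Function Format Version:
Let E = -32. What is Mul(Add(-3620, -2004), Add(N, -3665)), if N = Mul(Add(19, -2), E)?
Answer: 23671416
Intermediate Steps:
N = -544 (N = Mul(Add(19, -2), -32) = Mul(17, -32) = -544)
Mul(Add(-3620, -2004), Add(N, -3665)) = Mul(Add(-3620, -2004), Add(-544, -3665)) = Mul(-5624, -4209) = 23671416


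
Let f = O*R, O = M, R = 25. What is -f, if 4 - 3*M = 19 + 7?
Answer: 550/3 ≈ 183.33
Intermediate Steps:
M = -22/3 (M = 4/3 - (19 + 7)/3 = 4/3 - ⅓*26 = 4/3 - 26/3 = -22/3 ≈ -7.3333)
O = -22/3 ≈ -7.3333
f = -550/3 (f = -22/3*25 = -550/3 ≈ -183.33)
-f = -1*(-550/3) = 550/3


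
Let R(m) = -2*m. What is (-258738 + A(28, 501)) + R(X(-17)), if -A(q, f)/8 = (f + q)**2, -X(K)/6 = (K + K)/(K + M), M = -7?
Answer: -2497449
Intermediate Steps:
X(K) = -12*K/(-7 + K) (X(K) = -6*(K + K)/(K - 7) = -6*2*K/(-7 + K) = -12*K/(-7 + K))
A(q, f) = -8*(f + q)**2
(-258738 + A(28, 501)) + R(X(-17)) = (-258738 - 8*(501 + 28)**2) - (-24)*(-17)/(-7 - 17) = (-258738 - 8*529**2) - (-24)*(-17)/(-24) = (-258738 - 8*279841) - (-24)*(-17)*(-1)/24 = (-258738 - 2238728) - 2*(-17/2) = -2497466 + 17 = -2497449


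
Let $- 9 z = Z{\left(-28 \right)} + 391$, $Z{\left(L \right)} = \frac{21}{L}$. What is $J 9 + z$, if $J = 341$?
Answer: $\frac{108923}{36} \approx 3025.6$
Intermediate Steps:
$z = - \frac{1561}{36}$ ($z = - \frac{\frac{21}{-28} + 391}{9} = - \frac{21 \left(- \frac{1}{28}\right) + 391}{9} = - \frac{- \frac{3}{4} + 391}{9} = \left(- \frac{1}{9}\right) \frac{1561}{4} = - \frac{1561}{36} \approx -43.361$)
$J 9 + z = 341 \cdot 9 - \frac{1561}{36} = 3069 - \frac{1561}{36} = \frac{108923}{36}$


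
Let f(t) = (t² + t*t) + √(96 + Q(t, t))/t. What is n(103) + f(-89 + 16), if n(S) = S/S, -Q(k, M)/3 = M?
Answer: 10659 - 3*√35/73 ≈ 10659.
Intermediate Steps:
Q(k, M) = -3*M
n(S) = 1
f(t) = 2*t² + √(96 - 3*t)/t (f(t) = (t² + t*t) + √(96 - 3*t)/t = (t² + t²) + √(96 - 3*t)/t = 2*t² + √(96 - 3*t)/t)
n(103) + f(-89 + 16) = 1 + (√(96 - 3*(-89 + 16)) + 2*(-89 + 16)³)/(-89 + 16) = 1 + (√(96 - 3*(-73)) + 2*(-73)³)/(-73) = 1 - (√(96 + 219) + 2*(-389017))/73 = 1 - (√315 - 778034)/73 = 1 - (3*√35 - 778034)/73 = 1 - (-778034 + 3*√35)/73 = 1 + (10658 - 3*√35/73) = 10659 - 3*√35/73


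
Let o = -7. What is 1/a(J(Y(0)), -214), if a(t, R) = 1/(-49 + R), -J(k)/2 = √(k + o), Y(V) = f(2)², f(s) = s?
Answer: -263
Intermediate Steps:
Y(V) = 4 (Y(V) = 2² = 4)
J(k) = -2*√(-7 + k) (J(k) = -2*√(k - 7) = -2*√(-7 + k))
1/a(J(Y(0)), -214) = 1/(1/(-49 - 214)) = 1/(1/(-263)) = 1/(-1/263) = -263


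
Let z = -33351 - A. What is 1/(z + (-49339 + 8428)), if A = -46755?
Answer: -1/27507 ≈ -3.6354e-5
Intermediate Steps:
z = 13404 (z = -33351 - 1*(-46755) = -33351 + 46755 = 13404)
1/(z + (-49339 + 8428)) = 1/(13404 + (-49339 + 8428)) = 1/(13404 - 40911) = 1/(-27507) = -1/27507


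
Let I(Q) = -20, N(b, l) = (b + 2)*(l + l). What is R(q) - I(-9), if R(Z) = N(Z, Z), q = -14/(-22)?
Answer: 2826/121 ≈ 23.355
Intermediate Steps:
q = 7/11 (q = -14*(-1/22) = 7/11 ≈ 0.63636)
N(b, l) = 2*l*(2 + b) (N(b, l) = (2 + b)*(2*l) = 2*l*(2 + b))
R(Z) = 2*Z*(2 + Z)
R(q) - I(-9) = 2*(7/11)*(2 + 7/11) - 1*(-20) = 2*(7/11)*(29/11) + 20 = 406/121 + 20 = 2826/121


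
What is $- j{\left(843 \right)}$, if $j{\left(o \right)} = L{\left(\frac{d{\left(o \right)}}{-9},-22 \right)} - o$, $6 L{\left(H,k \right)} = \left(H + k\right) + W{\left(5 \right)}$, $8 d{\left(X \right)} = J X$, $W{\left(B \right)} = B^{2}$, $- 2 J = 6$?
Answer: $\frac{40159}{48} \approx 836.65$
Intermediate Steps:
$J = -3$ ($J = \left(- \frac{1}{2}\right) 6 = -3$)
$d{\left(X \right)} = - \frac{3 X}{8}$ ($d{\left(X \right)} = \frac{\left(-3\right) X}{8} = - \frac{3 X}{8}$)
$L{\left(H,k \right)} = \frac{25}{6} + \frac{H}{6} + \frac{k}{6}$ ($L{\left(H,k \right)} = \frac{\left(H + k\right) + 5^{2}}{6} = \frac{\left(H + k\right) + 25}{6} = \frac{25 + H + k}{6} = \frac{25}{6} + \frac{H}{6} + \frac{k}{6}$)
$j{\left(o \right)} = \frac{1}{2} - \frac{143 o}{144}$ ($j{\left(o \right)} = \left(\frac{25}{6} + \frac{- \frac{3 o}{8} \frac{1}{-9}}{6} + \frac{1}{6} \left(-22\right)\right) - o = \left(\frac{25}{6} + \frac{- \frac{3 o}{8} \left(- \frac{1}{9}\right)}{6} - \frac{11}{3}\right) - o = \left(\frac{25}{6} + \frac{\frac{1}{24} o}{6} - \frac{11}{3}\right) - o = \left(\frac{25}{6} + \frac{o}{144} - \frac{11}{3}\right) - o = \left(\frac{1}{2} + \frac{o}{144}\right) - o = \frac{1}{2} - \frac{143 o}{144}$)
$- j{\left(843 \right)} = - (\frac{1}{2} - \frac{40183}{48}) = \left(-1\right) \left(- \frac{40159}{48}\right) = \frac{40159}{48}$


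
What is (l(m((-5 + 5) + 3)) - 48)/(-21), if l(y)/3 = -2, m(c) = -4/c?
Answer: 18/7 ≈ 2.5714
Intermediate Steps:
l(y) = -6 (l(y) = 3*(-2) = -6)
(l(m((-5 + 5) + 3)) - 48)/(-21) = (-6 - 48)/(-21) = -1/21*(-54) = 18/7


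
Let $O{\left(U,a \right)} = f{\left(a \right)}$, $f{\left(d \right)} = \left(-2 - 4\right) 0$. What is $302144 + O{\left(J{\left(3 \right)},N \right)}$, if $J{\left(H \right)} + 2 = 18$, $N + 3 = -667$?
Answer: $302144$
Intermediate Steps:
$N = -670$ ($N = -3 - 667 = -670$)
$f{\left(d \right)} = 0$ ($f{\left(d \right)} = \left(-6\right) 0 = 0$)
$J{\left(H \right)} = 16$ ($J{\left(H \right)} = -2 + 18 = 16$)
$O{\left(U,a \right)} = 0$
$302144 + O{\left(J{\left(3 \right)},N \right)} = 302144 + 0 = 302144$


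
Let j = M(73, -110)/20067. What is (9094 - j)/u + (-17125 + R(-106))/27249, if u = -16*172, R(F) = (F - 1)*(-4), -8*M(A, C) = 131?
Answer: -5239762548491/1337608212992 ≈ -3.9173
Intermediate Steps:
M(A, C) = -131/8 (M(A, C) = -1/8*131 = -131/8)
R(F) = 4 - 4*F (R(F) = (-1 + F)*(-4) = 4 - 4*F)
j = -131/160536 (j = -131/8/20067 = -131/8*1/20067 = -131/160536 ≈ -0.00081602)
u = -2752
(9094 - j)/u + (-17125 + R(-106))/27249 = (9094 - 1*(-131/160536))/(-2752) + (-17125 + (4 - 4*(-106)))/27249 = (9094 + 131/160536)*(-1/2752) + (-17125 + (4 + 424))*(1/27249) = (1459914515/160536)*(-1/2752) + (-17125 + 428)*(1/27249) = -1459914515/441795072 - 16697*1/27249 = -1459914515/441795072 - 16697/27249 = -5239762548491/1337608212992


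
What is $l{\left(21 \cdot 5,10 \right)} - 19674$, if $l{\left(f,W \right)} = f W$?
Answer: $-18624$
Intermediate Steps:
$l{\left(f,W \right)} = W f$
$l{\left(21 \cdot 5,10 \right)} - 19674 = 10 \cdot 21 \cdot 5 - 19674 = 10 \cdot 105 - 19674 = 1050 - 19674 = -18624$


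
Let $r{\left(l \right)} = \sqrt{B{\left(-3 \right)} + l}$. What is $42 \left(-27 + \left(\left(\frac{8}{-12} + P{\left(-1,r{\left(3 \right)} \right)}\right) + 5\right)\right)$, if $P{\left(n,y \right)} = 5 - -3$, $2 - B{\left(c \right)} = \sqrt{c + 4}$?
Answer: $-616$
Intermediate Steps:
$B{\left(c \right)} = 2 - \sqrt{4 + c}$ ($B{\left(c \right)} = 2 - \sqrt{c + 4} = 2 - \sqrt{4 + c}$)
$r{\left(l \right)} = \sqrt{1 + l}$ ($r{\left(l \right)} = \sqrt{\left(2 - \sqrt{4 - 3}\right) + l} = \sqrt{\left(2 - \sqrt{1}\right) + l} = \sqrt{\left(2 - 1\right) + l} = \sqrt{1 + l}$)
$P{\left(n,y \right)} = 8$ ($P{\left(n,y \right)} = 5 + 3 = 8$)
$42 \left(-27 + \left(\left(\frac{8}{-12} + P{\left(-1,r{\left(3 \right)} \right)}\right) + 5\right)\right) = 42 \left(-27 + \left(\left(\frac{8}{-12} + 8\right) + 5\right)\right) = 42 \left(-27 + \left(\left(8 \left(- \frac{1}{12}\right) + 8\right) + 5\right)\right) = 42 \left(-27 + \left(\left(- \frac{2}{3} + 8\right) + 5\right)\right) = 42 \left(-27 + \left(\frac{22}{3} + 5\right)\right) = 42 \left(-27 + \frac{37}{3}\right) = 42 \left(- \frac{44}{3}\right) = -616$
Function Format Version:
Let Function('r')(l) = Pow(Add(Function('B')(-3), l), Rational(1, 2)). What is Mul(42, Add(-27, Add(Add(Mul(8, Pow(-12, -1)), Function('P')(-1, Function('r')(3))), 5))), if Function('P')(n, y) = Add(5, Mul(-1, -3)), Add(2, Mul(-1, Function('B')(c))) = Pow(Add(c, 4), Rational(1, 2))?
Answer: -616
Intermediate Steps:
Function('B')(c) = Add(2, Mul(-1, Pow(Add(4, c), Rational(1, 2)))) (Function('B')(c) = Add(2, Mul(-1, Pow(Add(c, 4), Rational(1, 2)))) = Add(2, Mul(-1, Pow(Add(4, c), Rational(1, 2)))))
Function('r')(l) = Pow(Add(1, l), Rational(1, 2)) (Function('r')(l) = Pow(Add(Add(2, Mul(-1, Pow(Add(4, -3), Rational(1, 2)))), l), Rational(1, 2)) = Pow(Add(Add(2, Mul(-1, Pow(1, Rational(1, 2)))), l), Rational(1, 2)) = Pow(Add(Add(2, Mul(-1, 1)), l), Rational(1, 2)) = Pow(Add(Add(2, -1), l), Rational(1, 2)) = Pow(Add(1, l), Rational(1, 2)))
Function('P')(n, y) = 8 (Function('P')(n, y) = Add(5, 3) = 8)
Mul(42, Add(-27, Add(Add(Mul(8, Pow(-12, -1)), Function('P')(-1, Function('r')(3))), 5))) = Mul(42, Add(-27, Add(Add(Mul(8, Pow(-12, -1)), 8), 5))) = Mul(42, Add(-27, Add(Add(Mul(8, Rational(-1, 12)), 8), 5))) = Mul(42, Add(-27, Add(Add(Rational(-2, 3), 8), 5))) = Mul(42, Add(-27, Add(Rational(22, 3), 5))) = Mul(42, Add(-27, Rational(37, 3))) = Mul(42, Rational(-44, 3)) = -616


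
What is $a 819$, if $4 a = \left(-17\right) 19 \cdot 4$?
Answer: $-264537$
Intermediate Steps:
$a = -323$ ($a = \frac{\left(-17\right) 19 \cdot 4}{4} = \frac{\left(-323\right) 4}{4} = \frac{1}{4} \left(-1292\right) = -323$)
$a 819 = \left(-323\right) 819 = -264537$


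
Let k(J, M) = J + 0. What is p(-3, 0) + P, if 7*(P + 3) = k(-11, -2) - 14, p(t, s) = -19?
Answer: -179/7 ≈ -25.571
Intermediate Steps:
k(J, M) = J
P = -46/7 (P = -3 + (-11 - 14)/7 = -3 + (⅐)*(-25) = -3 - 25/7 = -46/7 ≈ -6.5714)
p(-3, 0) + P = -19 - 46/7 = -179/7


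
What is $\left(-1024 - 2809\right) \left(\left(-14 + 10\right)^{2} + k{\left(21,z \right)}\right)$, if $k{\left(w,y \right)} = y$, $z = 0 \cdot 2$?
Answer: $-61328$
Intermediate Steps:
$z = 0$
$\left(-1024 - 2809\right) \left(\left(-14 + 10\right)^{2} + k{\left(21,z \right)}\right) = \left(-1024 - 2809\right) \left(\left(-14 + 10\right)^{2} + 0\right) = - 3833 \left(\left(-4\right)^{2} + 0\right) = - 3833 \left(16 + 0\right) = \left(-3833\right) 16 = -61328$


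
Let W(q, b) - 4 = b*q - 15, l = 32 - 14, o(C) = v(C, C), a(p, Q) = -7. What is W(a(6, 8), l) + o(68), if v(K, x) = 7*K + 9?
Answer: 348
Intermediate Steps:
v(K, x) = 9 + 7*K
o(C) = 9 + 7*C
l = 18
W(q, b) = -11 + b*q (W(q, b) = 4 + (b*q - 15) = 4 + (-15 + b*q) = -11 + b*q)
W(a(6, 8), l) + o(68) = (-11 + 18*(-7)) + (9 + 7*68) = (-11 - 126) + (9 + 476) = -137 + 485 = 348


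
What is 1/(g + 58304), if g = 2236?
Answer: 1/60540 ≈ 1.6518e-5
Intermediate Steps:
1/(g + 58304) = 1/(2236 + 58304) = 1/60540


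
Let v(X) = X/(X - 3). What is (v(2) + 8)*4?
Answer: 24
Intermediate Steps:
v(X) = X/(-3 + X)
(v(2) + 8)*4 = (2/(-3 + 2) + 8)*4 = (2/(-1) + 8)*4 = (2*(-1) + 8)*4 = (-2 + 8)*4 = 6*4 = 24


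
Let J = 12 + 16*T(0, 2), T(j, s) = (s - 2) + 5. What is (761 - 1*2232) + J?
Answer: -1379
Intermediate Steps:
T(j, s) = 3 + s (T(j, s) = (-2 + s) + 5 = 3 + s)
J = 92 (J = 12 + 16*(3 + 2) = 12 + 16*5 = 12 + 80 = 92)
(761 - 1*2232) + J = (761 - 1*2232) + 92 = (761 - 2232) + 92 = -1471 + 92 = -1379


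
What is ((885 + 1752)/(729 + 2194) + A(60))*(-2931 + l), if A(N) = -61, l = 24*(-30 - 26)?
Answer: 750972150/2923 ≈ 2.5692e+5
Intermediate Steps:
l = -1344 (l = 24*(-56) = -1344)
((885 + 1752)/(729 + 2194) + A(60))*(-2931 + l) = ((885 + 1752)/(729 + 2194) - 61)*(-2931 - 1344) = (2637/2923 - 61)*(-4275) = -175666/2923*(-4275) = 750972150/2923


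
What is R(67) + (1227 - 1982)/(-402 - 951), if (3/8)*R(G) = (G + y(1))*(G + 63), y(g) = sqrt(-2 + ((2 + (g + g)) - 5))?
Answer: 31426435/1353 + 1040*I*sqrt(3)/3 ≈ 23227.0 + 600.44*I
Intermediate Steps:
y(g) = sqrt(-5 + 2*g) (y(g) = sqrt(-2 + ((2 + 2*g) - 5)) = sqrt(-2 + (-3 + 2*g)) = sqrt(-5 + 2*g))
R(G) = 8*(63 + G)*(G + I*sqrt(3))/3 (R(G) = 8*((G + sqrt(-5 + 2*1))*(G + 63))/3 = 8*((G + sqrt(-5 + 2))*(63 + G))/3 = 8*((G + sqrt(-3))*(63 + G))/3 = 8*((G + I*sqrt(3))*(63 + G))/3 = 8*((63 + G)*(G + I*sqrt(3)))/3 = 8*(63 + G)*(G + I*sqrt(3))/3)
R(67) + (1227 - 1982)/(-402 - 951) = (168*67 + (8/3)*67**2 + 168*I*sqrt(3) + (8/3)*I*67*sqrt(3)) + (1227 - 1982)/(-402 - 951) = (11256 + (8/3)*4489 + 168*I*sqrt(3) + 536*I*sqrt(3)/3) - 755/(-1353) = (11256 + 35912/3 + 168*I*sqrt(3) + 536*I*sqrt(3)/3) - 755*(-1/1353) = (69680/3 + 1040*I*sqrt(3)/3) + 755/1353 = 31426435/1353 + 1040*I*sqrt(3)/3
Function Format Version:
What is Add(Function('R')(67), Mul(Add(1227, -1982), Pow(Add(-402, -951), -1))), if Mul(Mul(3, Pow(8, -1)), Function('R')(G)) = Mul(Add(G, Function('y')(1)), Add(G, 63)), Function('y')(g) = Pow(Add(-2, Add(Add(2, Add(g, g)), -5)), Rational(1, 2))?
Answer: Add(Rational(31426435, 1353), Mul(Rational(1040, 3), I, Pow(3, Rational(1, 2)))) ≈ Add(23227., Mul(600.44, I))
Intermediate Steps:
Function('y')(g) = Pow(Add(-5, Mul(2, g)), Rational(1, 2)) (Function('y')(g) = Pow(Add(-2, Add(Add(2, Mul(2, g)), -5)), Rational(1, 2)) = Pow(Add(-2, Add(-3, Mul(2, g))), Rational(1, 2)) = Pow(Add(-5, Mul(2, g)), Rational(1, 2)))
Function('R')(G) = Mul(Rational(8, 3), Add(63, G), Add(G, Mul(I, Pow(3, Rational(1, 2))))) (Function('R')(G) = Mul(Rational(8, 3), Mul(Add(G, Pow(Add(-5, Mul(2, 1)), Rational(1, 2))), Add(G, 63))) = Mul(Rational(8, 3), Mul(Add(G, Pow(Add(-5, 2), Rational(1, 2))), Add(63, G))) = Mul(Rational(8, 3), Mul(Add(G, Pow(-3, Rational(1, 2))), Add(63, G))) = Mul(Rational(8, 3), Mul(Add(G, Mul(I, Pow(3, Rational(1, 2)))), Add(63, G))) = Mul(Rational(8, 3), Mul(Add(63, G), Add(G, Mul(I, Pow(3, Rational(1, 2)))))) = Mul(Rational(8, 3), Add(63, G), Add(G, Mul(I, Pow(3, Rational(1, 2))))))
Add(Function('R')(67), Mul(Add(1227, -1982), Pow(Add(-402, -951), -1))) = Add(Add(Mul(168, 67), Mul(Rational(8, 3), Pow(67, 2)), Mul(168, I, Pow(3, Rational(1, 2))), Mul(Rational(8, 3), I, 67, Pow(3, Rational(1, 2)))), Mul(Add(1227, -1982), Pow(Add(-402, -951), -1))) = Add(Add(11256, Mul(Rational(8, 3), 4489), Mul(168, I, Pow(3, Rational(1, 2))), Mul(Rational(536, 3), I, Pow(3, Rational(1, 2)))), Mul(-755, Pow(-1353, -1))) = Add(Add(11256, Rational(35912, 3), Mul(168, I, Pow(3, Rational(1, 2))), Mul(Rational(536, 3), I, Pow(3, Rational(1, 2)))), Mul(-755, Rational(-1, 1353))) = Add(Add(Rational(69680, 3), Mul(Rational(1040, 3), I, Pow(3, Rational(1, 2)))), Rational(755, 1353)) = Add(Rational(31426435, 1353), Mul(Rational(1040, 3), I, Pow(3, Rational(1, 2))))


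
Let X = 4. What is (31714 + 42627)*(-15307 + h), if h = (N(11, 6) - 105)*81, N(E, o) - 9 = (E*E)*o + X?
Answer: 2679770027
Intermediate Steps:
N(E, o) = 13 + o*E² (N(E, o) = 9 + ((E*E)*o + 4) = 9 + (E²*o + 4) = 9 + (o*E² + 4) = 9 + (4 + o*E²) = 13 + o*E²)
h = 51354 (h = ((13 + 6*11²) - 105)*81 = ((13 + 6*121) - 105)*81 = ((13 + 726) - 105)*81 = (739 - 105)*81 = 634*81 = 51354)
(31714 + 42627)*(-15307 + h) = (31714 + 42627)*(-15307 + 51354) = 74341*36047 = 2679770027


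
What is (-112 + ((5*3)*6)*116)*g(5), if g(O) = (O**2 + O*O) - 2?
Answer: 495744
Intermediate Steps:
g(O) = -2 + 2*O**2 (g(O) = (O**2 + O**2) - 2 = 2*O**2 - 2 = -2 + 2*O**2)
(-112 + ((5*3)*6)*116)*g(5) = (-112 + ((5*3)*6)*116)*(-2 + 2*5**2) = (-112 + (15*6)*116)*(-2 + 2*25) = (-112 + 90*116)*(-2 + 50) = (-112 + 10440)*48 = 10328*48 = 495744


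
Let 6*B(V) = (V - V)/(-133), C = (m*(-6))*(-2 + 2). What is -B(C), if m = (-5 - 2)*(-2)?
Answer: 0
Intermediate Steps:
m = 14 (m = -7*(-2) = 14)
C = 0 (C = (14*(-6))*(-2 + 2) = -84*0 = 0)
B(V) = 0 (B(V) = ((V - V)/(-133))/6 = (0*(-1/133))/6 = (1/6)*0 = 0)
-B(C) = -1*0 = 0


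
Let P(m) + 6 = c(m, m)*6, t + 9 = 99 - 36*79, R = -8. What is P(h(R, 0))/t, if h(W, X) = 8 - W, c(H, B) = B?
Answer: -5/153 ≈ -0.032680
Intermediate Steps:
t = -2754 (t = -9 + (99 - 36*79) = -9 + (99 - 2844) = -9 - 2745 = -2754)
P(m) = -6 + 6*m (P(m) = -6 + m*6 = -6 + 6*m)
P(h(R, 0))/t = (-6 + 6*(8 - 1*(-8)))/(-2754) = (-6 + 6*(8 + 8))*(-1/2754) = (-6 + 6*16)*(-1/2754) = (-6 + 96)*(-1/2754) = 90*(-1/2754) = -5/153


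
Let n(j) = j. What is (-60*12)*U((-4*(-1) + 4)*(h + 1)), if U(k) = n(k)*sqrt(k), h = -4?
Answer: 34560*I*sqrt(6) ≈ 84654.0*I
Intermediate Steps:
U(k) = k**(3/2) (U(k) = k*sqrt(k) = k**(3/2))
(-60*12)*U((-4*(-1) + 4)*(h + 1)) = (-60*12)*((-4*(-1) + 4)*(-4 + 1))**(3/2) = -720*(-3*I*sqrt(3)*(4 + 4)**(3/2)) = -720*(-48*I*sqrt(6)) = -(-34560)*I*sqrt(6) = 34560*I*sqrt(6)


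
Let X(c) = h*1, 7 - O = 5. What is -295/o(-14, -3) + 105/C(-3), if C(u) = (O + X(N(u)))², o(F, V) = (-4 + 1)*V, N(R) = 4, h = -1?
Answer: 650/9 ≈ 72.222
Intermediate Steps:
O = 2 (O = 7 - 1*5 = 7 - 5 = 2)
o(F, V) = -3*V
X(c) = -1 (X(c) = -1*1 = -1)
C(u) = 1 (C(u) = (2 - 1)² = 1² = 1)
-295/o(-14, -3) + 105/C(-3) = -295/((-3*(-3))) + 105/1 = -295/9 + 105*1 = -295*⅑ + 105 = -295/9 + 105 = 650/9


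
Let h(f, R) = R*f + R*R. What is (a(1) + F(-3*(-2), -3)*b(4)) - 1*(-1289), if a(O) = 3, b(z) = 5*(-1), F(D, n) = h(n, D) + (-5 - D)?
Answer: 1257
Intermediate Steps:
h(f, R) = R**2 + R*f (h(f, R) = R*f + R**2 = R**2 + R*f)
F(D, n) = -5 - D + D*(D + n) (F(D, n) = D*(D + n) + (-5 - D) = -5 - D + D*(D + n))
b(z) = -5
(a(1) + F(-3*(-2), -3)*b(4)) - 1*(-1289) = (3 + (-5 - (-3)*(-2) + (-3*(-2))*(-3*(-2) - 3))*(-5)) - 1*(-1289) = (3 + (-5 - 1*6 + 6*(6 - 3))*(-5)) + 1289 = (3 + (-5 - 6 + 6*3)*(-5)) + 1289 = (3 + (-5 - 6 + 18)*(-5)) + 1289 = (3 + 7*(-5)) + 1289 = (3 - 35) + 1289 = -32 + 1289 = 1257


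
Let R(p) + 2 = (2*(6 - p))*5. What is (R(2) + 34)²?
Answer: 5184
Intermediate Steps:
R(p) = 58 - 10*p (R(p) = -2 + (2*(6 - p))*5 = -2 + (12 - 2*p)*5 = -2 + (60 - 10*p) = 58 - 10*p)
(R(2) + 34)² = ((58 - 10*2) + 34)² = ((58 - 20) + 34)² = (38 + 34)² = 72² = 5184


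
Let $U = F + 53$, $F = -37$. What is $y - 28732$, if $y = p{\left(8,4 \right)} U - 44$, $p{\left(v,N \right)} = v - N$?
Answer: $-28712$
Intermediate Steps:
$U = 16$ ($U = -37 + 53 = 16$)
$y = 20$ ($y = \left(8 - 4\right) 16 - 44 = 4 \cdot 16 - 44 = 64 - 44 = 20$)
$y - 28732 = 20 - 28732 = -28712$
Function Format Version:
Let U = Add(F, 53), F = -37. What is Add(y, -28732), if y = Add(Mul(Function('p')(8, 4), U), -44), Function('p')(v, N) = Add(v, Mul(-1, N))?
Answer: -28712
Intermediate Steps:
U = 16 (U = Add(-37, 53) = 16)
y = 20 (y = Add(Mul(Add(8, Mul(-1, 4)), 16), -44) = Add(Mul(Add(8, -4), 16), -44) = Add(Mul(4, 16), -44) = Add(64, -44) = 20)
Add(y, -28732) = Add(20, -28732) = -28712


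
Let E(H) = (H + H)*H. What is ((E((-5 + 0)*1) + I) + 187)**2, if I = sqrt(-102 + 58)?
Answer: 56125 + 948*I*sqrt(11) ≈ 56125.0 + 3144.2*I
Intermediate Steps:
E(H) = 2*H**2 (E(H) = (2*H)*H = 2*H**2)
I = 2*I*sqrt(11) (I = sqrt(-44) = 2*I*sqrt(11) ≈ 6.6332*I)
((E((-5 + 0)*1) + I) + 187)**2 = ((2*((-5 + 0)*1)**2 + 2*I*sqrt(11)) + 187)**2 = ((2*(-5*1)**2 + 2*I*sqrt(11)) + 187)**2 = ((2*(-5)**2 + 2*I*sqrt(11)) + 187)**2 = ((2*25 + 2*I*sqrt(11)) + 187)**2 = ((50 + 2*I*sqrt(11)) + 187)**2 = (237 + 2*I*sqrt(11))**2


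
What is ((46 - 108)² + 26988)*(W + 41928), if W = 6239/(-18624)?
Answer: 1504718825191/1164 ≈ 1.2927e+9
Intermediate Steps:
W = -6239/18624 (W = 6239*(-1/18624) = -6239/18624 ≈ -0.33500)
((46 - 108)² + 26988)*(W + 41928) = ((46 - 108)² + 26988)*(-6239/18624 + 41928) = ((-62)² + 26988)*(780860833/18624) = (3844 + 26988)*(780860833/18624) = 30832*(780860833/18624) = 1504718825191/1164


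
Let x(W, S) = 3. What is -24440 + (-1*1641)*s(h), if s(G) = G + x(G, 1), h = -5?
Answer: -21158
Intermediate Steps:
s(G) = 3 + G (s(G) = G + 3 = 3 + G)
-24440 + (-1*1641)*s(h) = -24440 + (-1*1641)*(3 - 5) = -24440 - 1641*(-2) = -24440 + 3282 = -21158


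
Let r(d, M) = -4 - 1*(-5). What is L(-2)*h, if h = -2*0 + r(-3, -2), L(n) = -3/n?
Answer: 3/2 ≈ 1.5000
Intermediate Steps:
r(d, M) = 1 (r(d, M) = -4 + 5 = 1)
h = 1 (h = -2*0 + 1 = 0 + 1 = 1)
L(-2)*h = -3/(-2)*1 = -3*(-½)*1 = (3/2)*1 = 3/2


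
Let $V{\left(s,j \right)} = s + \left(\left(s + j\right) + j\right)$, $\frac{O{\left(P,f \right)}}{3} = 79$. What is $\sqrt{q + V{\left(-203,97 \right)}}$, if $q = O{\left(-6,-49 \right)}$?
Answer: $5$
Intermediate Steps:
$O{\left(P,f \right)} = 237$ ($O{\left(P,f \right)} = 3 \cdot 79 = 237$)
$q = 237$
$V{\left(s,j \right)} = 2 j + 2 s$ ($V{\left(s,j \right)} = s + \left(\left(j + s\right) + j\right) = s + \left(s + 2 j\right) = 2 j + 2 s$)
$\sqrt{q + V{\left(-203,97 \right)}} = \sqrt{237 + \left(2 \cdot 97 + 2 \left(-203\right)\right)} = \sqrt{237 + \left(194 - 406\right)} = \sqrt{237 - 212} = \sqrt{25} = 5$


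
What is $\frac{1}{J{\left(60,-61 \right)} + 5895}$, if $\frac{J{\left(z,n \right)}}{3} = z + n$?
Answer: $\frac{1}{5892} \approx 0.00016972$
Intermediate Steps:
$J{\left(z,n \right)} = 3 n + 3 z$ ($J{\left(z,n \right)} = 3 \left(z + n\right) = 3 \left(n + z\right) = 3 n + 3 z$)
$\frac{1}{J{\left(60,-61 \right)} + 5895} = \frac{1}{\left(3 \left(-61\right) + 3 \cdot 60\right) + 5895} = \frac{1}{\left(-183 + 180\right) + 5895} = \frac{1}{-3 + 5895} = \frac{1}{5892}$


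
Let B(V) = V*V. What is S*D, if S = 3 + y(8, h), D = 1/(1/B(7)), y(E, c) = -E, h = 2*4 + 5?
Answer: -245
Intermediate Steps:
h = 13 (h = 8 + 5 = 13)
B(V) = V²
D = 49 (D = 1/(1/(7²)) = 1/(1/49) = 49)
S = -5 (S = 3 - 1*8 = 3 - 8 = -5)
S*D = -5*49 = -245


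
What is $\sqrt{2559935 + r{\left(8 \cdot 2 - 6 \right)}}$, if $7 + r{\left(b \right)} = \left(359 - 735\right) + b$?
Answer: $\sqrt{2559562} \approx 1599.9$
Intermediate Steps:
$r{\left(b \right)} = -383 + b$ ($r{\left(b \right)} = -7 + \left(\left(359 - 735\right) + b\right) = -7 + \left(-376 + b\right) = -383 + b$)
$\sqrt{2559935 + r{\left(8 \cdot 2 - 6 \right)}} = \sqrt{2559935 + \left(-383 + \left(8 \cdot 2 - 6\right)\right)} = \sqrt{2559935 + \left(-383 + \left(16 - 6\right)\right)} = \sqrt{2559935 + \left(-383 + 10\right)} = \sqrt{2559935 - 373} = \sqrt{2559562}$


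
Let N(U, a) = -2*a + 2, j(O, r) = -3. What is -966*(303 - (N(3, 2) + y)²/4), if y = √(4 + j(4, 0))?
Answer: -584913/2 ≈ -2.9246e+5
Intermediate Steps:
N(U, a) = 2 - 2*a
y = 1 (y = √(4 - 3) = √1 = 1)
-966*(303 - (N(3, 2) + y)²/4) = -966*(303 - ((2 - 2*2) + 1)²/4) = -966*(303 - ((2 - 4) + 1)²/4) = -966*(303 - (-2 + 1)²/4) = -966*(303 - (-1)²/4) = -966*(303 - 1/4) = -966*(303 - 1*¼) = -966*(303 - ¼) = -966*1211/4 = -584913/2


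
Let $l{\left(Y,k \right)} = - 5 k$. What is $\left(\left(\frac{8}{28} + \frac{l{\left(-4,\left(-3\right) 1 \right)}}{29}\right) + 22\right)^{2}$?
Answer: $\frac{21427641}{41209} \approx 519.97$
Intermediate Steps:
$\left(\left(\frac{8}{28} + \frac{l{\left(-4,\left(-3\right) 1 \right)}}{29}\right) + 22\right)^{2} = \left(\left(\frac{8}{28} + \frac{\left(-5\right) \left(\left(-3\right) 1\right)}{29}\right) + 22\right)^{2} = \left(\left(8 \cdot \frac{1}{28} + \left(-5\right) \left(-3\right) \frac{1}{29}\right) + 22\right)^{2} = \left(\left(\frac{2}{7} + 15 \cdot \frac{1}{29}\right) + 22\right)^{2} = \left(\left(\frac{2}{7} + \frac{15}{29}\right) + 22\right)^{2} = \left(\frac{163}{203} + 22\right)^{2} = \left(\frac{4629}{203}\right)^{2} = \frac{21427641}{41209}$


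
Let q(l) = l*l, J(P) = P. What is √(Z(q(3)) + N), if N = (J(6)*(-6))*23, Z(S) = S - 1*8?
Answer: I*√827 ≈ 28.758*I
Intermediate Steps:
q(l) = l²
Z(S) = -8 + S (Z(S) = S - 8 = -8 + S)
N = -828 (N = (6*(-6))*23 = -36*23 = -828)
√(Z(q(3)) + N) = √((-8 + 3²) - 828) = √((-8 + 9) - 828) = √(1 - 828) = √(-827) = I*√827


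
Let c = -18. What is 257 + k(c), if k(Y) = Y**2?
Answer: 581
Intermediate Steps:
257 + k(c) = 257 + (-18)**2 = 257 + 324 = 581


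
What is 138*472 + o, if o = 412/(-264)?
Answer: 4298873/66 ≈ 65134.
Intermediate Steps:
o = -103/66 (o = 412*(-1/264) = -103/66 ≈ -1.5606)
138*472 + o = 138*472 - 103/66 = 65136 - 103/66 = 4298873/66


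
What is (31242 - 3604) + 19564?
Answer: 47202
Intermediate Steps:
(31242 - 3604) + 19564 = 27638 + 19564 = 47202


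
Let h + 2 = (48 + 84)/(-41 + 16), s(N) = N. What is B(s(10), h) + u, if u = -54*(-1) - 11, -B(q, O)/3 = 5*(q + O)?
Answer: 11/5 ≈ 2.2000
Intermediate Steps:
h = -182/25 (h = -2 + (48 + 84)/(-41 + 16) = -2 + 132/(-25) = -2 + 132*(-1/25) = -2 - 132/25 = -182/25 ≈ -7.2800)
B(q, O) = -15*O - 15*q (B(q, O) = -15*(q + O) = -15*(O + q) = -3*(5*O + 5*q) = -15*O - 15*q)
u = 43 (u = 54 - 11 = 43)
B(s(10), h) + u = (-15*(-182/25) - 15*10) + 43 = (546/5 - 150) + 43 = -204/5 + 43 = 11/5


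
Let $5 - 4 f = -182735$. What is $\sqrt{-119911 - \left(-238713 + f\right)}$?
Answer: $17 \sqrt{253} \approx 270.4$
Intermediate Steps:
$f = 45685$ ($f = \frac{5}{4} - - \frac{182735}{4} = \frac{5}{4} + \frac{182735}{4} = 45685$)
$\sqrt{-119911 - \left(-238713 + f\right)} = \sqrt{-119911 + \left(238713 - 45685\right)} = \sqrt{-119911 + 193028} = \sqrt{73117} = 17 \sqrt{253}$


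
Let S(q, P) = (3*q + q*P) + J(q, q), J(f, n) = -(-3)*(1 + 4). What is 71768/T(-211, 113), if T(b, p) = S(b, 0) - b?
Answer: -71768/407 ≈ -176.33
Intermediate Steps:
J(f, n) = 15 (J(f, n) = -(-3)*5 = -1*(-15) = 15)
S(q, P) = 15 + 3*q + P*q (S(q, P) = (3*q + q*P) + 15 = (3*q + P*q) + 15 = 15 + 3*q + P*q)
T(b, p) = 15 + 2*b (T(b, p) = (15 + 3*b + 0*b) - b = (15 + 3*b + 0) - b = (15 + 3*b) - b = 15 + 2*b)
71768/T(-211, 113) = 71768/(15 + 2*(-211)) = 71768/(15 - 422) = 71768/(-407) = 71768*(-1/407) = -71768/407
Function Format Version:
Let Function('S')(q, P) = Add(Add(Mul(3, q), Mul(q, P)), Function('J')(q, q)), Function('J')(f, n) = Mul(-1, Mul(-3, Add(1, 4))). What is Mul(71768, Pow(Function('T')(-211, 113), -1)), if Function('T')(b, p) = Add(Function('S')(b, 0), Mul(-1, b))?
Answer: Rational(-71768, 407) ≈ -176.33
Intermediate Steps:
Function('J')(f, n) = 15 (Function('J')(f, n) = Mul(-1, Mul(-3, 5)) = Mul(-1, -15) = 15)
Function('S')(q, P) = Add(15, Mul(3, q), Mul(P, q)) (Function('S')(q, P) = Add(Add(Mul(3, q), Mul(q, P)), 15) = Add(Add(Mul(3, q), Mul(P, q)), 15) = Add(15, Mul(3, q), Mul(P, q)))
Function('T')(b, p) = Add(15, Mul(2, b)) (Function('T')(b, p) = Add(Add(15, Mul(3, b), Mul(0, b)), Mul(-1, b)) = Add(Add(15, Mul(3, b), 0), Mul(-1, b)) = Add(Add(15, Mul(3, b)), Mul(-1, b)) = Add(15, Mul(2, b)))
Mul(71768, Pow(Function('T')(-211, 113), -1)) = Mul(71768, Pow(Add(15, Mul(2, -211)), -1)) = Mul(71768, Pow(Add(15, -422), -1)) = Mul(71768, Pow(-407, -1)) = Mul(71768, Rational(-1, 407)) = Rational(-71768, 407)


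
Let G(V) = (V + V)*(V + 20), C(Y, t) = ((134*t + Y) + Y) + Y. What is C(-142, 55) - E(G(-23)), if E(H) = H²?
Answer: -12100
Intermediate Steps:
C(Y, t) = 3*Y + 134*t (C(Y, t) = ((Y + 134*t) + Y) + Y = (2*Y + 134*t) + Y = 3*Y + 134*t)
G(V) = 2*V*(20 + V) (G(V) = (2*V)*(20 + V) = 2*V*(20 + V))
C(-142, 55) - E(G(-23)) = (3*(-142) + 134*55) - (2*(-23)*(20 - 23))² = (-426 + 7370) - (2*(-23)*(-3))² = 6944 - 1*138² = 6944 - 1*19044 = 6944 - 19044 = -12100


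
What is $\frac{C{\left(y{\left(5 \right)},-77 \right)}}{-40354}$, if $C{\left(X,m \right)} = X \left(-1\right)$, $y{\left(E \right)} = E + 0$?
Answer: $\frac{5}{40354} \approx 0.0001239$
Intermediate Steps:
$y{\left(E \right)} = E$
$C{\left(X,m \right)} = - X$
$\frac{C{\left(y{\left(5 \right)},-77 \right)}}{-40354} = \frac{\left(-1\right) 5}{-40354} = \left(-5\right) \left(- \frac{1}{40354}\right) = \frac{5}{40354}$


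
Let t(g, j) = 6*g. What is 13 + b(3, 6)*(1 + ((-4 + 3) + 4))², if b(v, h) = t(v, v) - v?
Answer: 253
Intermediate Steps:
b(v, h) = 5*v (b(v, h) = 6*v - v = 5*v)
13 + b(3, 6)*(1 + ((-4 + 3) + 4))² = 13 + (5*3)*(1 + ((-4 + 3) + 4))² = 13 + 15*(1 + (-1 + 4))² = 13 + 15*(1 + 3)² = 13 + 15*4² = 13 + 15*16 = 13 + 240 = 253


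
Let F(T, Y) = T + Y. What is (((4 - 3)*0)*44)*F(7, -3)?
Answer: 0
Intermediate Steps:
(((4 - 3)*0)*44)*F(7, -3) = (((4 - 3)*0)*44)*(7 - 3) = ((1*0)*44)*4 = (0*44)*4 = 0*4 = 0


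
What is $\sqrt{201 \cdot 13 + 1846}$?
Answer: $7 \sqrt{91} \approx 66.776$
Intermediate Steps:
$\sqrt{201 \cdot 13 + 1846} = \sqrt{2613 + 1846} = \sqrt{4459} = 7 \sqrt{91}$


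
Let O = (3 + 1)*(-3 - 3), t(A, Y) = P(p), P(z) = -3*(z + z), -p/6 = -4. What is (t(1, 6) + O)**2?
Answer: 28224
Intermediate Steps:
p = 24 (p = -6*(-4) = 24)
P(z) = -6*z
t(A, Y) = -144 (t(A, Y) = -6*24 = -144)
O = -24 (O = 4*(-6) = -24)
(t(1, 6) + O)**2 = (-144 - 24)**2 = (-168)**2 = 28224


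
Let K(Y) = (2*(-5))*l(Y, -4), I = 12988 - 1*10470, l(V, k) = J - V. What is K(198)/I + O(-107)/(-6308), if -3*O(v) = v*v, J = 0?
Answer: 33149051/23825316 ≈ 1.3913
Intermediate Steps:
O(v) = -v²/3 (O(v) = -v*v/3 = -v²/3)
l(V, k) = -V (l(V, k) = 0 - V = -V)
I = 2518 (I = 12988 - 10470 = 2518)
K(Y) = 10*Y (K(Y) = (2*(-5))*(-Y) = -(-10)*Y = 10*Y)
K(198)/I + O(-107)/(-6308) = (10*198)/2518 - ⅓*(-107)²/(-6308) = 1980*(1/2518) - ⅓*11449*(-1/6308) = 990/1259 - 11449/3*(-1/6308) = 990/1259 + 11449/18924 = 33149051/23825316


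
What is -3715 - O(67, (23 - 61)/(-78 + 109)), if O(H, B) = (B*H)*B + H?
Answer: -3731250/961 ≈ -3882.7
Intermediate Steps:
O(H, B) = H + H*B² (O(H, B) = H*B² + H = H + H*B²)
-3715 - O(67, (23 - 61)/(-78 + 109)) = -3715 - 67*(1 + ((23 - 61)/(-78 + 109))²) = -3715 - 67*(1 + (-38/31)²) = -3715 - 67*(1 + 1444/961) = -3715 - 67*2405/961 = -3715 - 1*161135/961 = -3715 - 161135/961 = -3731250/961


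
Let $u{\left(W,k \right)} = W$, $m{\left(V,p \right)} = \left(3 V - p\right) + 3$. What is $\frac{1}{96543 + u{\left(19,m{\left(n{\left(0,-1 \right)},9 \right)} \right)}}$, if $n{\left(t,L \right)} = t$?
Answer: $\frac{1}{96562} \approx 1.0356 \cdot 10^{-5}$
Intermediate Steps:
$m{\left(V,p \right)} = 3 - p + 3 V$ ($m{\left(V,p \right)} = \left(- p + 3 V\right) + 3 = 3 - p + 3 V$)
$\frac{1}{96543 + u{\left(19,m{\left(n{\left(0,-1 \right)},9 \right)} \right)}} = \frac{1}{96543 + 19} = \frac{1}{96562}$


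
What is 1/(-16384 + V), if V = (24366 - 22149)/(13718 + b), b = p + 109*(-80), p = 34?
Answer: -5032/82442071 ≈ -6.1037e-5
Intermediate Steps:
b = -8686 (b = 34 + 109*(-80) = 34 - 8720 = -8686)
V = 2217/5032 (V = (24366 - 22149)/(13718 - 8686) = 2217/5032 ≈ 0.44058)
1/(-16384 + V) = 1/(-16384 + 2217/5032) = 1/(-82442071/5032) = -5032/82442071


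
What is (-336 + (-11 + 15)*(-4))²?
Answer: 123904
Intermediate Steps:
(-336 + (-11 + 15)*(-4))² = (-336 + 4*(-4))² = (-336 - 16)² = (-352)² = 123904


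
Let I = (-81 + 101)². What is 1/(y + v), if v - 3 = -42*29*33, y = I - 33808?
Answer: -1/73599 ≈ -1.3587e-5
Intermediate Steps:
I = 400 (I = 20² = 400)
y = -33408 (y = 400 - 33808 = -33408)
v = -40191 (v = 3 - 42*29*33 = 3 - 1218*33 = 3 - 40194 = -40191)
1/(y + v) = 1/(-33408 - 40191) = 1/(-73599) = -1/73599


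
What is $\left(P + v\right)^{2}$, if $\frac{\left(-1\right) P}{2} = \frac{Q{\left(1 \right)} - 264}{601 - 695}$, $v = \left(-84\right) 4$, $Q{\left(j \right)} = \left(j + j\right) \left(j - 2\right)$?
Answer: $\frac{257859364}{2209} \approx 1.1673 \cdot 10^{5}$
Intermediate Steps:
$Q{\left(j \right)} = 2 j \left(-2 + j\right)$
$v = -336$
$P = - \frac{266}{47}$ ($P = - 2 \frac{2 \cdot 1 \left(-2 + 1\right) - 264}{601 - 695} = - 2 \frac{2 \cdot 1 \left(-1\right) - 264}{-94} = - 2 \left(-2 - 264\right) \left(- \frac{1}{94}\right) = - 2 \left(\left(-266\right) \left(- \frac{1}{94}\right)\right) = \left(-2\right) \frac{133}{47} = - \frac{266}{47} \approx -5.6596$)
$\left(P + v\right)^{2} = \left(- \frac{266}{47} - 336\right)^{2} = \left(- \frac{16058}{47}\right)^{2} = \frac{257859364}{2209}$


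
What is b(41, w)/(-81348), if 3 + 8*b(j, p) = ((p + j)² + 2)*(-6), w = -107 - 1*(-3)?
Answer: 7943/216928 ≈ 0.036616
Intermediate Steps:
w = -104 (w = -107 + 3 = -104)
b(j, p) = -15/8 - 3*(j + p)²/4 (b(j, p) = -3/8 + (((p + j)² + 2)*(-6))/8 = -3/8 + (((j + p)² + 2)*(-6))/8 = -3/8 + ((2 + (j + p)²)*(-6))/8 = -3/8 + (-12 - 6*(j + p)²)/8 = -3/8 + (-3/2 - 3*(j + p)²/4) = -15/8 - 3*(j + p)²/4)
b(41, w)/(-81348) = (-15/8 - 3*(41 - 104)²/4)/(-81348) = (-15/8 - ¾*(-63)²)*(-1/81348) = (-15/8 - ¾*3969)*(-1/81348) = (-15/8 - 11907/4)*(-1/81348) = -23829/8*(-1/81348) = 7943/216928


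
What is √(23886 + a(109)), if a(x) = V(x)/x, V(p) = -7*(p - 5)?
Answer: √283710214/109 ≈ 154.53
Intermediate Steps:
V(p) = 35 - 7*p (V(p) = -7*(-5 + p) = 35 - 7*p)
a(x) = (35 - 7*x)/x
√(23886 + a(109)) = √(23886 + (-7 + 35/109)) = √(23886 - 728/109) = √(2602846/109) = √283710214/109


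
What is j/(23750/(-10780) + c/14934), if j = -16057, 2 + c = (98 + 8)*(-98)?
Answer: 129249633282/23334335 ≈ 5539.0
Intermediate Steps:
c = -10390 (c = -2 + (98 + 8)*(-98) = -2 + 106*(-98) = -2 - 10388 = -10390)
j/(23750/(-10780) + c/14934) = -16057/(23750/(-10780) - 10390/14934) = -16057/(23750*(-1/10780) - 10390*1/14934) = -16057/(-2375/1078 - 5195/7467) = -16057/(-23334335/8049426) = -16057*(-8049426/23334335) = 129249633282/23334335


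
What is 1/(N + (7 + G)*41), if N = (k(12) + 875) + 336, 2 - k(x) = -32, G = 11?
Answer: 1/1983 ≈ 0.00050429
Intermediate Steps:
k(x) = 34 (k(x) = 2 - 1*(-32) = 2 + 32 = 34)
N = 1245 (N = (34 + 875) + 336 = 909 + 336 = 1245)
1/(N + (7 + G)*41) = 1/(1245 + (7 + 11)*41) = 1/(1245 + 18*41) = 1/(1245 + 738) = 1/1983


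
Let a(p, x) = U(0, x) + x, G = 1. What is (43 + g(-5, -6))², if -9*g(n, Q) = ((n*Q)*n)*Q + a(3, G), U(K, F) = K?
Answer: 264196/81 ≈ 3261.7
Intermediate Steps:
a(p, x) = x (a(p, x) = 0 + x = x)
g(n, Q) = -⅑ - Q²*n²/9 (g(n, Q) = -(((n*Q)*n)*Q + 1)/9 = -(((Q*n)*n)*Q + 1)/9 = -((Q*n²)*Q + 1)/9 = -(Q²*n² + 1)/9 = -(1 + Q²*n²)/9 = -⅑ - Q²*n²/9)
(43 + g(-5, -6))² = (43 + (-⅑ - ⅑*(-6)²*(-5)²))² = (43 + (-⅑ - ⅑*36*25))² = (43 + (-⅑ - 100))² = (43 - 901/9)² = (-514/9)² = 264196/81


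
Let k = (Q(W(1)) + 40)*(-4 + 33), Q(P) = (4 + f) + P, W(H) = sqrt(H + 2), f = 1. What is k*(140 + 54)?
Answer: 253170 + 5626*sqrt(3) ≈ 2.6291e+5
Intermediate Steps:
W(H) = sqrt(2 + H)
Q(P) = 5 + P (Q(P) = (4 + 1) + P = 5 + P)
k = 1305 + 29*sqrt(3) (k = ((5 + sqrt(2 + 1)) + 40)*(-4 + 33) = ((5 + sqrt(3)) + 40)*29 = (45 + sqrt(3))*29 = 1305 + 29*sqrt(3) ≈ 1355.2)
k*(140 + 54) = (1305 + 29*sqrt(3))*(140 + 54) = (1305 + 29*sqrt(3))*194 = 253170 + 5626*sqrt(3)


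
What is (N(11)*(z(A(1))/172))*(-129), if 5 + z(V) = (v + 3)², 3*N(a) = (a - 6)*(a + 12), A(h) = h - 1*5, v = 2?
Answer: -575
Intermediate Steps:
A(h) = -5 + h (A(h) = h - 5 = -5 + h)
N(a) = (-6 + a)*(12 + a)/3 (N(a) = ((a - 6)*(a + 12))/3 = ((-6 + a)*(12 + a))/3 = (-6 + a)*(12 + a)/3)
z(V) = 20 (z(V) = -5 + (2 + 3)² = -5 + 5² = -5 + 25 = 20)
(N(11)*(z(A(1))/172))*(-129) = ((-24 + 2*11 + (⅓)*11²)*(20/172))*(-129) = ((-24 + 22 + (⅓)*121)*(20*(1/172)))*(-129) = ((-24 + 22 + 121/3)*(5/43))*(-129) = ((115/3)*(5/43))*(-129) = (575/129)*(-129) = -575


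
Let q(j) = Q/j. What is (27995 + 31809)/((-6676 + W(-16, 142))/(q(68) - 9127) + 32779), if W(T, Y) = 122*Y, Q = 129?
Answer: 37108800628/20338874889 ≈ 1.8245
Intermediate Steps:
q(j) = 129/j
(27995 + 31809)/((-6676 + W(-16, 142))/(q(68) - 9127) + 32779) = (27995 + 31809)/((-6676 + 122*142)/(129/68 - 9127) + 32779) = 59804/((-6676 + 17324)/(129*(1/68) - 9127) + 32779) = 59804/(10648/(129/68 - 9127) + 32779) = 59804/(10648/(-620507/68) + 32779) = 59804/(10648*(-68/620507) + 32779) = 59804/(-724064/620507 + 32779) = 59804/(20338874889/620507) = 59804*(620507/20338874889) = 37108800628/20338874889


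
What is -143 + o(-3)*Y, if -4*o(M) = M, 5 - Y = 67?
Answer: -379/2 ≈ -189.50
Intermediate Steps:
Y = -62 (Y = 5 - 1*67 = 5 - 67 = -62)
o(M) = -M/4
-143 + o(-3)*Y = -143 - ¼*(-3)*(-62) = -143 + (¾)*(-62) = -143 - 93/2 = -379/2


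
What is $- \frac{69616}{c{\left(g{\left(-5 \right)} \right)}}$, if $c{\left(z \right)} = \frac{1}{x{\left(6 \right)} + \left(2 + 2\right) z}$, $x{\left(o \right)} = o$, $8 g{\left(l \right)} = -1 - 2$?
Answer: $-313272$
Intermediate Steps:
$g{\left(l \right)} = - \frac{3}{8}$ ($g{\left(l \right)} = \frac{-1 - 2}{8} = \frac{1}{8} \left(-3\right) = - \frac{3}{8}$)
$c{\left(z \right)} = \frac{1}{6 + 4 z}$ ($c{\left(z \right)} = \frac{1}{6 + \left(2 + 2\right) z} = \frac{1}{6 + 4 z}$)
$- \frac{69616}{c{\left(g{\left(-5 \right)} \right)}} = - \frac{69616}{\frac{1}{2} \frac{1}{3 + 2 \left(- \frac{3}{8}\right)}} = - \frac{69616}{\frac{1}{2} \frac{1}{3 - \frac{3}{4}}} = - \frac{69616}{\frac{1}{2} \frac{1}{\frac{9}{4}}} = - \frac{69616}{\frac{1}{2} \cdot \frac{4}{9}} = - \frac{69616}{\frac{2}{9}} = \left(-69616\right) \frac{9}{2} = -313272$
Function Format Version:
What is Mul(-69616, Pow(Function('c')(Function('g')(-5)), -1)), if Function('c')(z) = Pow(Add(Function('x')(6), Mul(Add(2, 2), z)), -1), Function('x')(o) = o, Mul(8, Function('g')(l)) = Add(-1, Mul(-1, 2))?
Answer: -313272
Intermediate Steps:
Function('g')(l) = Rational(-3, 8) (Function('g')(l) = Mul(Rational(1, 8), Add(-1, Mul(-1, 2))) = Mul(Rational(1, 8), Add(-1, -2)) = Mul(Rational(1, 8), -3) = Rational(-3, 8))
Function('c')(z) = Pow(Add(6, Mul(4, z)), -1) (Function('c')(z) = Pow(Add(6, Mul(Add(2, 2), z)), -1) = Pow(Add(6, Mul(4, z)), -1))
Mul(-69616, Pow(Function('c')(Function('g')(-5)), -1)) = Mul(-69616, Pow(Mul(Rational(1, 2), Pow(Add(3, Mul(2, Rational(-3, 8))), -1)), -1)) = Mul(-69616, Pow(Mul(Rational(1, 2), Pow(Add(3, Rational(-3, 4)), -1)), -1)) = Mul(-69616, Pow(Mul(Rational(1, 2), Pow(Rational(9, 4), -1)), -1)) = Mul(-69616, Pow(Mul(Rational(1, 2), Rational(4, 9)), -1)) = Mul(-69616, Pow(Rational(2, 9), -1)) = Mul(-69616, Rational(9, 2)) = -313272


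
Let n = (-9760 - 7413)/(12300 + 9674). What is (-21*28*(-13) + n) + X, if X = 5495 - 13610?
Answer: -10366927/21974 ≈ -471.78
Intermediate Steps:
n = -17173/21974 ≈ -0.78151
X = -8115
(-21*28*(-13) + n) + X = (-21*28*(-13) - 17173/21974) - 8115 = (-588*(-13) - 17173/21974) - 8115 = (7644 - 17173/21974) - 8115 = 167952083/21974 - 8115 = -10366927/21974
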